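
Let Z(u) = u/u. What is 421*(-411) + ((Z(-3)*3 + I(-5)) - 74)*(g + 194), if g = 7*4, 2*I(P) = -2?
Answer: -189015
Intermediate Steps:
I(P) = -1 (I(P) = (1/2)*(-2) = -1)
Z(u) = 1
g = 28
421*(-411) + ((Z(-3)*3 + I(-5)) - 74)*(g + 194) = 421*(-411) + ((1*3 - 1) - 74)*(28 + 194) = -173031 + ((3 - 1) - 74)*222 = -173031 + (2 - 74)*222 = -173031 - 72*222 = -173031 - 15984 = -189015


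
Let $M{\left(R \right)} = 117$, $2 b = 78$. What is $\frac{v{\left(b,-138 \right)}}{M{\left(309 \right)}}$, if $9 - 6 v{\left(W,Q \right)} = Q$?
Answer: $\frac{49}{234} \approx 0.2094$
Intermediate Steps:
$b = 39$ ($b = \frac{1}{2} \cdot 78 = 39$)
$v{\left(W,Q \right)} = \frac{3}{2} - \frac{Q}{6}$
$\frac{v{\left(b,-138 \right)}}{M{\left(309 \right)}} = \frac{\frac{3}{2} - -23}{117} = \left(\frac{3}{2} + 23\right) \frac{1}{117} = \frac{49}{2} \cdot \frac{1}{117} = \frac{49}{234}$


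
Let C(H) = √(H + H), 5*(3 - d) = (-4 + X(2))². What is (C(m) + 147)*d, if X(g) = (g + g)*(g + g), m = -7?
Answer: -18963/5 - 129*I*√14/5 ≈ -3792.6 - 96.535*I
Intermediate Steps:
X(g) = 4*g² (X(g) = (2*g)*(2*g) = 4*g²)
d = -129/5 (d = 3 - (-4 + 4*2²)²/5 = 3 - (-4 + 4*4)²/5 = 3 - (-4 + 16)²/5 = 3 - ⅕*12² = 3 - ⅕*144 = 3 - 144/5 = -129/5 ≈ -25.800)
C(H) = √2*√H (C(H) = √(2*H) = √2*√H)
(C(m) + 147)*d = (√2*√(-7) + 147)*(-129/5) = (√2*(I*√7) + 147)*(-129/5) = (I*√14 + 147)*(-129/5) = (147 + I*√14)*(-129/5) = -18963/5 - 129*I*√14/5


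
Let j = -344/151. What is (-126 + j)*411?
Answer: -7961070/151 ≈ -52722.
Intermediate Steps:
j = -344/151 (j = -344*1/151 = -344/151 ≈ -2.2781)
(-126 + j)*411 = (-126 - 344/151)*411 = -19370/151*411 = -7961070/151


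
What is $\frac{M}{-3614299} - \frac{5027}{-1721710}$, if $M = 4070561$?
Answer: $- \frac{6990156498237}{6222774731290} \approx -1.1233$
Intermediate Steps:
$\frac{M}{-3614299} - \frac{5027}{-1721710} = \frac{4070561}{-3614299} - \frac{5027}{-1721710} = 4070561 \left(- \frac{1}{3614299}\right) - - \frac{5027}{1721710} = - \frac{4070561}{3614299} + \frac{5027}{1721710} = - \frac{6990156498237}{6222774731290}$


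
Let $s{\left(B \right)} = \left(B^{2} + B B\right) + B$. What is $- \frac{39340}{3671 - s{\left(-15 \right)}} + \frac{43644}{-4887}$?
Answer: $- \frac{27790547}{1317861} \approx -21.088$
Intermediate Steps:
$s{\left(B \right)} = B + 2 B^{2}$ ($s{\left(B \right)} = \left(B^{2} + B^{2}\right) + B = 2 B^{2} + B = B + 2 B^{2}$)
$- \frac{39340}{3671 - s{\left(-15 \right)}} + \frac{43644}{-4887} = - \frac{39340}{3671 - - 15 \left(1 + 2 \left(-15\right)\right)} + \frac{43644}{-4887} = - \frac{39340}{3671 - - 15 \left(1 - 30\right)} + 43644 \left(- \frac{1}{4887}\right) = - \frac{39340}{3671 - \left(-15\right) \left(-29\right)} - \frac{14548}{1629} = - \frac{39340}{3671 - 435} - \frac{14548}{1629} = - \frac{39340}{3236} - \frac{14548}{1629} = \left(-39340\right) \frac{1}{3236} - \frac{14548}{1629} = - \frac{9835}{809} - \frac{14548}{1629} = - \frac{27790547}{1317861}$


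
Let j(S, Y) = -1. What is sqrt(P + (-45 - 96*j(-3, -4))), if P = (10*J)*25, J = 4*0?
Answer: sqrt(51) ≈ 7.1414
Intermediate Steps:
J = 0
P = 0 (P = (10*0)*25 = 0*25 = 0)
sqrt(P + (-45 - 96*j(-3, -4))) = sqrt(0 + (-45 - 96*(-1))) = sqrt(0 + (-45 + 96)) = sqrt(0 + 51) = sqrt(51)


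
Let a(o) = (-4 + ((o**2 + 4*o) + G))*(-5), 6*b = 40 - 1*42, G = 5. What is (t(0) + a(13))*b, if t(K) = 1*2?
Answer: 1108/3 ≈ 369.33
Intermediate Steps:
t(K) = 2
b = -1/3 (b = (40 - 1*42)/6 = (40 - 42)/6 = (1/6)*(-2) = -1/3 ≈ -0.33333)
a(o) = -5 - 20*o - 5*o**2 (a(o) = (-4 + ((o**2 + 4*o) + 5))*(-5) = (-4 + (5 + o**2 + 4*o))*(-5) = (1 + o**2 + 4*o)*(-5) = -5 - 20*o - 5*o**2)
(t(0) + a(13))*b = (2 + (-5 - 20*13 - 5*13**2))*(-1/3) = (2 + (-5 - 260 - 5*169))*(-1/3) = (2 + (-5 - 260 - 845))*(-1/3) = (2 - 1110)*(-1/3) = -1108*(-1/3) = 1108/3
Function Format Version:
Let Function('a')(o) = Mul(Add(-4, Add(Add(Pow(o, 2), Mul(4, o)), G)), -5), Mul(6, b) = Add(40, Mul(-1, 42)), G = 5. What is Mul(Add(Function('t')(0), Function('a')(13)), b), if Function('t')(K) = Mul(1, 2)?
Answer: Rational(1108, 3) ≈ 369.33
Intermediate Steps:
Function('t')(K) = 2
b = Rational(-1, 3) (b = Mul(Rational(1, 6), Add(40, Mul(-1, 42))) = Mul(Rational(1, 6), Add(40, -42)) = Mul(Rational(1, 6), -2) = Rational(-1, 3) ≈ -0.33333)
Function('a')(o) = Add(-5, Mul(-20, o), Mul(-5, Pow(o, 2))) (Function('a')(o) = Mul(Add(-4, Add(Add(Pow(o, 2), Mul(4, o)), 5)), -5) = Mul(Add(-4, Add(5, Pow(o, 2), Mul(4, o))), -5) = Mul(Add(1, Pow(o, 2), Mul(4, o)), -5) = Add(-5, Mul(-20, o), Mul(-5, Pow(o, 2))))
Mul(Add(Function('t')(0), Function('a')(13)), b) = Mul(Add(2, Add(-5, Mul(-20, 13), Mul(-5, Pow(13, 2)))), Rational(-1, 3)) = Mul(Add(2, Add(-5, -260, Mul(-5, 169))), Rational(-1, 3)) = Mul(Add(2, Add(-5, -260, -845)), Rational(-1, 3)) = Mul(Add(2, -1110), Rational(-1, 3)) = Mul(-1108, Rational(-1, 3)) = Rational(1108, 3)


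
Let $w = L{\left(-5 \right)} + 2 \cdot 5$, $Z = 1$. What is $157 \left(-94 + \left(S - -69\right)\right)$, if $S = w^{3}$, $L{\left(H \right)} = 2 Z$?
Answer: $267371$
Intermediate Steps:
$L{\left(H \right)} = 2$ ($L{\left(H \right)} = 2 \cdot 1 = 2$)
$w = 12$ ($w = 2 + 2 \cdot 5 = 2 + 10 = 12$)
$S = 1728$ ($S = 12^{3} = 1728$)
$157 \left(-94 + \left(S - -69\right)\right) = 157 \left(-94 + \left(1728 - -69\right)\right) = 157 \left(-94 + \left(1728 + 69\right)\right) = 157 \left(-94 + 1797\right) = 157 \cdot 1703 = 267371$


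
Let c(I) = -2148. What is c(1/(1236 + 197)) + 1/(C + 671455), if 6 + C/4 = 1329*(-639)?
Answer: -5854358965/2725493 ≈ -2148.0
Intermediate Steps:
C = -3396948 (C = -24 + 4*(1329*(-639)) = -24 + 4*(-849231) = -24 - 3396924 = -3396948)
c(1/(1236 + 197)) + 1/(C + 671455) = -2148 + 1/(-3396948 + 671455) = -2148 + 1/(-2725493) = -2148 - 1/2725493 = -5854358965/2725493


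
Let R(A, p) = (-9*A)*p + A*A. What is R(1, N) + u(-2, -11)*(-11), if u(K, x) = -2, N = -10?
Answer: 113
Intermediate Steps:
R(A, p) = A**2 - 9*A*p (R(A, p) = -9*A*p + A**2 = A**2 - 9*A*p)
R(1, N) + u(-2, -11)*(-11) = 1*(1 - 9*(-10)) - 2*(-11) = 1*(1 + 90) + 22 = 1*91 + 22 = 91 + 22 = 113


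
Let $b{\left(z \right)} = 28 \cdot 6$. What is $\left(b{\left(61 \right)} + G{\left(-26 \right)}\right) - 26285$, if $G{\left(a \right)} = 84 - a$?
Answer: $-26007$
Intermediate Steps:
$b{\left(z \right)} = 168$
$\left(b{\left(61 \right)} + G{\left(-26 \right)}\right) - 26285 = \left(168 + \left(84 - -26\right)\right) - 26285 = \left(168 + \left(84 + 26\right)\right) - 26285 = \left(168 + 110\right) - 26285 = 278 - 26285 = -26007$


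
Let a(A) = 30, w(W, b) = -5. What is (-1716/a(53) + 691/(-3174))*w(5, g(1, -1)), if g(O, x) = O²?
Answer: 911219/3174 ≈ 287.09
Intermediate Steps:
(-1716/a(53) + 691/(-3174))*w(5, g(1, -1)) = (-1716/30 + 691/(-3174))*(-5) = (-1716*1/30 + 691*(-1/3174))*(-5) = (-286/5 - 691/3174)*(-5) = -911219/15870*(-5) = 911219/3174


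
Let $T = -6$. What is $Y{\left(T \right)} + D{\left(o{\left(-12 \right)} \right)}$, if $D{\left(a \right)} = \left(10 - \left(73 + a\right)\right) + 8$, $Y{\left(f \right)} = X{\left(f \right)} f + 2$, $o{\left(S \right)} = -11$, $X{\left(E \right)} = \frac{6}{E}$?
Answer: $-36$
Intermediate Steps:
$Y{\left(f \right)} = 8$ ($Y{\left(f \right)} = \frac{6}{f} f + 2 = 6 + 2 = 8$)
$D{\left(a \right)} = -55 - a$ ($D{\left(a \right)} = \left(-63 - a\right) + 8 = -55 - a$)
$Y{\left(T \right)} + D{\left(o{\left(-12 \right)} \right)} = 8 - 44 = -36$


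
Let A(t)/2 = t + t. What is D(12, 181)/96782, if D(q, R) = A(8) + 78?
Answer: 55/48391 ≈ 0.0011366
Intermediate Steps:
A(t) = 4*t (A(t) = 2*(t + t) = 2*(2*t) = 4*t)
D(q, R) = 110 (D(q, R) = 4*8 + 78 = 32 + 78 = 110)
D(12, 181)/96782 = 110/96782 = 110*(1/96782) = 55/48391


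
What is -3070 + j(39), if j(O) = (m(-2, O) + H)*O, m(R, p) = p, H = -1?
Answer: -1588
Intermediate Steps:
j(O) = O*(-1 + O) (j(O) = (O - 1)*O = (-1 + O)*O = O*(-1 + O))
-3070 + j(39) = -3070 + 39*(-1 + 39) = -3070 + 39*38 = -3070 + 1482 = -1588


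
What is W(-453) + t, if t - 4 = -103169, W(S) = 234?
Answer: -102931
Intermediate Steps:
t = -103165 (t = 4 - 103169 = -103165)
W(-453) + t = 234 - 103165 = -102931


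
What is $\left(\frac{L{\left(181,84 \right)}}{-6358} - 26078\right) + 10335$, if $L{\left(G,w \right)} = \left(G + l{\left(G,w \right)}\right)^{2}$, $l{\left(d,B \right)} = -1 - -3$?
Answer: $- \frac{100127483}{6358} \approx -15748.0$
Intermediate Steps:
$l{\left(d,B \right)} = 2$ ($l{\left(d,B \right)} = -1 + 3 = 2$)
$L{\left(G,w \right)} = \left(2 + G\right)^{2}$ ($L{\left(G,w \right)} = \left(G + 2\right)^{2} = \left(2 + G\right)^{2}$)
$\left(\frac{L{\left(181,84 \right)}}{-6358} - 26078\right) + 10335 = \left(\frac{\left(2 + 181\right)^{2}}{-6358} - 26078\right) + 10335 = \left(183^{2} \left(- \frac{1}{6358}\right) - 26078\right) + 10335 = \left(33489 \left(- \frac{1}{6358}\right) - 26078\right) + 10335 = \left(- \frac{33489}{6358} - 26078\right) + 10335 = - \frac{165837413}{6358} + 10335 = - \frac{100127483}{6358}$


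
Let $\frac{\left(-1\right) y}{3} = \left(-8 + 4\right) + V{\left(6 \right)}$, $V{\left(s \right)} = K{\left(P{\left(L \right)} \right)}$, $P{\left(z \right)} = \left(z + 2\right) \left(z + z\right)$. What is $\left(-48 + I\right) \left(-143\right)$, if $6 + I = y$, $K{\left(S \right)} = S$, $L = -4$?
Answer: $12870$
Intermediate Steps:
$P{\left(z \right)} = 2 z \left(2 + z\right)$ ($P{\left(z \right)} = \left(2 + z\right) 2 z = 2 z \left(2 + z\right)$)
$V{\left(s \right)} = 16$ ($V{\left(s \right)} = 2 \left(-4\right) \left(2 - 4\right) = 2 \left(-4\right) \left(-2\right) = 16$)
$y = -36$ ($y = - 3 \left(\left(-8 + 4\right) + 16\right) = - 3 \left(-4 + 16\right) = \left(-3\right) 12 = -36$)
$I = -42$ ($I = -6 - 36 = -42$)
$\left(-48 + I\right) \left(-143\right) = \left(-48 - 42\right) \left(-143\right) = \left(-90\right) \left(-143\right) = 12870$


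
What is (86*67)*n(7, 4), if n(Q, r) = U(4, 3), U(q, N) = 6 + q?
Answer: 57620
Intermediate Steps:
n(Q, r) = 10 (n(Q, r) = 6 + 4 = 10)
(86*67)*n(7, 4) = (86*67)*10 = 5762*10 = 57620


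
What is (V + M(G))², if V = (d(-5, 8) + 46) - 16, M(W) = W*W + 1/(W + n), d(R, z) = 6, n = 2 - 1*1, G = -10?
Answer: 1495729/81 ≈ 18466.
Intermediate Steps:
n = 1 (n = 2 - 1 = 1)
M(W) = W² + 1/(1 + W) (M(W) = W*W + 1/(W + 1) = W² + 1/(1 + W))
V = 36 (V = (6 + 46) - 16 = 52 - 16 = 36)
(V + M(G))² = (36 + (1 + (-10)² + (-10)³)/(1 - 10))² = (36 + (1 + 100 - 1000)/(-9))² = (36 - ⅑*(-899))² = (36 + 899/9)² = (1223/9)² = 1495729/81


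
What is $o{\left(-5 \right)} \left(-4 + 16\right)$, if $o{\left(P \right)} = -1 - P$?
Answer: $48$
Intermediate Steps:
$o{\left(-5 \right)} \left(-4 + 16\right) = \left(-1 - -5\right) \left(-4 + 16\right) = \left(-1 + 5\right) 12 = 4 \cdot 12 = 48$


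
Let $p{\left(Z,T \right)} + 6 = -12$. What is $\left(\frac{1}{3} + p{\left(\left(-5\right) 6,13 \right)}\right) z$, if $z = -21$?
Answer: $371$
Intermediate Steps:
$p{\left(Z,T \right)} = -18$ ($p{\left(Z,T \right)} = -6 - 12 = -18$)
$\left(\frac{1}{3} + p{\left(\left(-5\right) 6,13 \right)}\right) z = \left(\frac{1}{3} - 18\right) \left(-21\right) = \left(- \frac{53}{3}\right) \left(-21\right) = 371$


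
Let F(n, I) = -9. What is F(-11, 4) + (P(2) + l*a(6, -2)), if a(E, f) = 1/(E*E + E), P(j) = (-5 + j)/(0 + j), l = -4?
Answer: -445/42 ≈ -10.595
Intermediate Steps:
P(j) = (-5 + j)/j
a(E, f) = 1/(E + E**2) (a(E, f) = 1/(E**2 + E) = 1/(E + E**2))
F(-11, 4) + (P(2) + l*a(6, -2)) = -9 + ((-5 + 2)/2 - 4/(6*(1 + 6))) = -9 + ((1/2)*(-3) - 2/(3*7)) = -9 + (-3/2 - 2/(3*7)) = -9 + (-3/2 - 4*1/42) = -9 + (-3/2 - 2/21) = -9 - 67/42 = -445/42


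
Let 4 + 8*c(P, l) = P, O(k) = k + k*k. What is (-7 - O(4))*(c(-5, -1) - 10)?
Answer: 2403/8 ≈ 300.38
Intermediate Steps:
O(k) = k + k**2
c(P, l) = -1/2 + P/8
(-7 - O(4))*(c(-5, -1) - 10) = (-7 - 4*(1 + 4))*((-1/2 + (1/8)*(-5)) - 10) = (-7 - 4*5)*((-1/2 - 5/8) - 10) = (-7 - 1*20)*(-9/8 - 10) = (-7 - 20)*(-89/8) = -27*(-89/8) = 2403/8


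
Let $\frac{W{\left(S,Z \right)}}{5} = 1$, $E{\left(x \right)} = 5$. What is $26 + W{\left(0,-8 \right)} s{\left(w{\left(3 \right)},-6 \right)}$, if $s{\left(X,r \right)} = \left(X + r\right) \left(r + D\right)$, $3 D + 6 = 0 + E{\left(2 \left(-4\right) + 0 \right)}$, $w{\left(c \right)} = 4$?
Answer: $\frac{268}{3} \approx 89.333$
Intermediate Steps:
$D = - \frac{1}{3}$ ($D = -2 + \frac{0 + 5}{3} = -2 + \frac{1}{3} \cdot 5 = -2 + \frac{5}{3} = - \frac{1}{3} \approx -0.33333$)
$W{\left(S,Z \right)} = 5$ ($W{\left(S,Z \right)} = 5 \cdot 1 = 5$)
$s{\left(X,r \right)} = \left(- \frac{1}{3} + r\right) \left(X + r\right)$ ($s{\left(X,r \right)} = \left(X + r\right) \left(r - \frac{1}{3}\right) = \left(X + r\right) \left(- \frac{1}{3} + r\right) = \left(- \frac{1}{3} + r\right) \left(X + r\right)$)
$26 + W{\left(0,-8 \right)} s{\left(w{\left(3 \right)},-6 \right)} = 26 + 5 \left(\left(-6\right)^{2} - \frac{4}{3} - -2 + 4 \left(-6\right)\right) = 26 + 5 \left(36 - \frac{4}{3} + 2 - 24\right) = 26 + 5 \cdot \frac{38}{3} = 26 + \frac{190}{3} = \frac{268}{3}$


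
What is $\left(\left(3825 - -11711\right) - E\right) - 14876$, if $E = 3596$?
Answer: $-2936$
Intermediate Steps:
$\left(\left(3825 - -11711\right) - E\right) - 14876 = \left(\left(3825 - -11711\right) - 3596\right) - 14876 = \left(\left(3825 + 11711\right) - 3596\right) - 14876 = \left(15536 - 3596\right) - 14876 = 11940 - 14876 = -2936$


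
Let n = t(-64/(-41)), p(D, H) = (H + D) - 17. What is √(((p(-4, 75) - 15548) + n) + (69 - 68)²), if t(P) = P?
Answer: I*√26041109/41 ≈ 124.46*I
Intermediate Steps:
p(D, H) = -17 + D + H (p(D, H) = (D + H) - 17 = -17 + D + H)
n = 64/41 (n = -64/(-41) = -64*(-1/41) = 64/41 ≈ 1.5610)
√(((p(-4, 75) - 15548) + n) + (69 - 68)²) = √((((-17 - 4 + 75) - 15548) + 64/41) + (69 - 68)²) = √(((54 - 15548) + 64/41) + 1²) = √((-15494 + 64/41) + 1) = √(-635190/41 + 1) = √(-635149/41) = I*√26041109/41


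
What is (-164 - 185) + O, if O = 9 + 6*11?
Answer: -274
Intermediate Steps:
O = 75 (O = 9 + 66 = 75)
(-164 - 185) + O = (-164 - 185) + 75 = -349 + 75 = -274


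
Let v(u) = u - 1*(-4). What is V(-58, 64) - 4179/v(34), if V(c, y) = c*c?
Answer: 123653/38 ≈ 3254.0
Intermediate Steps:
v(u) = 4 + u (v(u) = u + 4 = 4 + u)
V(c, y) = c²
V(-58, 64) - 4179/v(34) = (-58)² - 4179/(4 + 34) = 3364 - 4179/38 = 123653/38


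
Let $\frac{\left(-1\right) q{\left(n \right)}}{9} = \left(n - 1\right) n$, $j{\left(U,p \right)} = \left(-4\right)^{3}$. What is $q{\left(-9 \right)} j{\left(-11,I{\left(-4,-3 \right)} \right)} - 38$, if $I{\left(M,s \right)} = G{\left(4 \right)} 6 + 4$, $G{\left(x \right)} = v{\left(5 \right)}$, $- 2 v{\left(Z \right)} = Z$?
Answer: $51802$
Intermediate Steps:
$v{\left(Z \right)} = - \frac{Z}{2}$
$G{\left(x \right)} = - \frac{5}{2}$ ($G{\left(x \right)} = \left(- \frac{1}{2}\right) 5 = - \frac{5}{2}$)
$I{\left(M,s \right)} = -11$ ($I{\left(M,s \right)} = \left(- \frac{5}{2}\right) 6 + 4 = -15 + 4 = -11$)
$j{\left(U,p \right)} = -64$
$q{\left(n \right)} = - 9 n \left(-1 + n\right)$ ($q{\left(n \right)} = - 9 \left(n - 1\right) n = - 9 \left(-1 + n\right) n = - 9 n \left(-1 + n\right)$)
$q{\left(-9 \right)} j{\left(-11,I{\left(-4,-3 \right)} \right)} - 38 = 9 \left(-9\right) \left(1 - -9\right) \left(-64\right) - 38 = 9 \left(-9\right) \left(1 + 9\right) \left(-64\right) - 38 = 9 \left(-9\right) 10 \left(-64\right) - 38 = \left(-810\right) \left(-64\right) - 38 = 51840 - 38 = 51802$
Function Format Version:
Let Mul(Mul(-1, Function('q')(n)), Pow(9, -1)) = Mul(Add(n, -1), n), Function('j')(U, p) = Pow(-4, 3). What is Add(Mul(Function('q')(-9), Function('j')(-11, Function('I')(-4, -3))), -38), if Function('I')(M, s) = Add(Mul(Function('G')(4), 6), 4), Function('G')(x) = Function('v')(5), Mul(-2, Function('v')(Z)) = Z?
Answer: 51802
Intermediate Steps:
Function('v')(Z) = Mul(Rational(-1, 2), Z)
Function('G')(x) = Rational(-5, 2) (Function('G')(x) = Mul(Rational(-1, 2), 5) = Rational(-5, 2))
Function('I')(M, s) = -11 (Function('I')(M, s) = Add(Mul(Rational(-5, 2), 6), 4) = Add(-15, 4) = -11)
Function('j')(U, p) = -64
Function('q')(n) = Mul(-9, n, Add(-1, n)) (Function('q')(n) = Mul(-9, Mul(Add(n, -1), n)) = Mul(-9, Mul(Add(-1, n), n)) = Mul(-9, Mul(n, Add(-1, n))) = Mul(-9, n, Add(-1, n)))
Add(Mul(Function('q')(-9), Function('j')(-11, Function('I')(-4, -3))), -38) = Add(Mul(Mul(9, -9, Add(1, Mul(-1, -9))), -64), -38) = Add(Mul(Mul(9, -9, Add(1, 9)), -64), -38) = Add(Mul(Mul(9, -9, 10), -64), -38) = Add(Mul(-810, -64), -38) = Add(51840, -38) = 51802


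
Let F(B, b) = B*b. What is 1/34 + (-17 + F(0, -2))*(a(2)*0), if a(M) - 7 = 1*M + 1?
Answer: 1/34 ≈ 0.029412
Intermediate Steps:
a(M) = 8 + M (a(M) = 7 + (1*M + 1) = 7 + (M + 1) = 7 + (1 + M) = 8 + M)
1/34 + (-17 + F(0, -2))*(a(2)*0) = 1/34 + (-17 + 0*(-2))*((8 + 2)*0) = 1/34 + (-17 + 0)*(10*0) = 1/34 - 17*0 = 1/34 + 0 = 1/34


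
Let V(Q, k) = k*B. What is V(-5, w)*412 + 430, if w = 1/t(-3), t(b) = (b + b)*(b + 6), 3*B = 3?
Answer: 3664/9 ≈ 407.11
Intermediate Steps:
B = 1 (B = (⅓)*3 = 1)
t(b) = 2*b*(6 + b) (t(b) = (2*b)*(6 + b) = 2*b*(6 + b))
w = -1/18 (w = 1/(2*(-3)*(6 - 3)) = 1/(2*(-3)*3) = 1/(-18) = -1/18 ≈ -0.055556)
V(Q, k) = k (V(Q, k) = k*1 = k)
V(-5, w)*412 + 430 = -1/18*412 + 430 = -206/9 + 430 = 3664/9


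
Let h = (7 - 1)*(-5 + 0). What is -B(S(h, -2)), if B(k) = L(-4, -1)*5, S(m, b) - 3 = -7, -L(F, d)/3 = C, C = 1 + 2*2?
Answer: 75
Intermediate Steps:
C = 5 (C = 1 + 4 = 5)
h = -30 (h = 6*(-5) = -30)
L(F, d) = -15 (L(F, d) = -3*5 = -15)
S(m, b) = -4 (S(m, b) = 3 - 7 = -4)
B(k) = -75 (B(k) = -15*5 = -75)
-B(S(h, -2)) = -1*(-75) = 75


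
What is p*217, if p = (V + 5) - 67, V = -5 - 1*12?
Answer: -17143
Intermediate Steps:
V = -17 (V = -5 - 12 = -17)
p = -79 (p = (-17 + 5) - 67 = -12 - 67 = -79)
p*217 = -79*217 = -17143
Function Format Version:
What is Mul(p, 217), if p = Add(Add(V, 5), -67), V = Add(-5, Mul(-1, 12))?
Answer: -17143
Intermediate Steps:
V = -17 (V = Add(-5, -12) = -17)
p = -79 (p = Add(Add(-17, 5), -67) = Add(-12, -67) = -79)
Mul(p, 217) = Mul(-79, 217) = -17143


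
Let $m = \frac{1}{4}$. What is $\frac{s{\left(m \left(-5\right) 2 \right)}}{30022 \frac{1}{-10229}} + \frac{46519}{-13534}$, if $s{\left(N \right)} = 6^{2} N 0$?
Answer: $- \frac{46519}{13534} \approx -3.4372$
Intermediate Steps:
$m = \frac{1}{4} \approx 0.25$
$s{\left(N \right)} = 0$ ($s{\left(N \right)} = 36 N 0 = 0$)
$\frac{s{\left(m \left(-5\right) 2 \right)}}{30022 \frac{1}{-10229}} + \frac{46519}{-13534} = \frac{0}{30022 \frac{1}{-10229}} + \frac{46519}{-13534} = \frac{0}{30022 \left(- \frac{1}{10229}\right)} + 46519 \left(- \frac{1}{13534}\right) = \frac{0}{- \frac{30022}{10229}} - \frac{46519}{13534} = 0 \left(- \frac{10229}{30022}\right) - \frac{46519}{13534} = 0 - \frac{46519}{13534} = - \frac{46519}{13534}$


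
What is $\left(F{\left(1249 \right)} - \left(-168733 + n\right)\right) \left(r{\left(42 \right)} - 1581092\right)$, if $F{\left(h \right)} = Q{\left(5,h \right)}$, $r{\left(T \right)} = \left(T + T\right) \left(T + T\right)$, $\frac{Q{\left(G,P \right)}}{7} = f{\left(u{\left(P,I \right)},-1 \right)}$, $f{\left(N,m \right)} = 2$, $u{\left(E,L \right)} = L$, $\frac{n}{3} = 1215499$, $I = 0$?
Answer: $5474103699000$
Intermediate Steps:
$n = 3646497$ ($n = 3 \cdot 1215499 = 3646497$)
$Q{\left(G,P \right)} = 14$ ($Q{\left(G,P \right)} = 7 \cdot 2 = 14$)
$r{\left(T \right)} = 4 T^{2}$ ($r{\left(T \right)} = 2 T 2 T = 4 T^{2}$)
$F{\left(h \right)} = 14$
$\left(F{\left(1249 \right)} - \left(-168733 + n\right)\right) \left(r{\left(42 \right)} - 1581092\right) = \left(14 + \left(168733 - 3646497\right)\right) \left(4 \cdot 42^{2} - 1581092\right) = \left(14 + \left(168733 - 3646497\right)\right) \left(4 \cdot 1764 - 1581092\right) = \left(14 - 3477764\right) \left(7056 - 1581092\right) = \left(-3477750\right) \left(-1574036\right) = 5474103699000$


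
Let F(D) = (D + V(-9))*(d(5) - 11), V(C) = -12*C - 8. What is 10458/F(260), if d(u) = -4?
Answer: -581/300 ≈ -1.9367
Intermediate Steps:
V(C) = -8 - 12*C
F(D) = -1500 - 15*D (F(D) = (D + (-8 - 12*(-9)))*(-4 - 11) = (D + (-8 + 108))*(-15) = (D + 100)*(-15) = (100 + D)*(-15) = -1500 - 15*D)
10458/F(260) = 10458/(-1500 - 15*260) = 10458/(-1500 - 3900) = 10458/(-5400) = 10458*(-1/5400) = -581/300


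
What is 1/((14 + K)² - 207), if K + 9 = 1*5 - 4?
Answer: -1/171 ≈ -0.0058480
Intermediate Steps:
K = -8 (K = -9 + (1*5 - 4) = -9 + (5 - 4) = -9 + 1 = -8)
1/((14 + K)² - 207) = 1/((14 - 8)² - 207) = 1/(6² - 207) = 1/(36 - 207) = 1/(-171) = -1/171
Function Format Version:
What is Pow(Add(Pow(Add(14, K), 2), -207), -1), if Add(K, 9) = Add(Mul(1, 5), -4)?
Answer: Rational(-1, 171) ≈ -0.0058480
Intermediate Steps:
K = -8 (K = Add(-9, Add(Mul(1, 5), -4)) = Add(-9, Add(5, -4)) = Add(-9, 1) = -8)
Pow(Add(Pow(Add(14, K), 2), -207), -1) = Pow(Add(Pow(Add(14, -8), 2), -207), -1) = Pow(Add(Pow(6, 2), -207), -1) = Pow(Add(36, -207), -1) = Pow(-171, -1) = Rational(-1, 171)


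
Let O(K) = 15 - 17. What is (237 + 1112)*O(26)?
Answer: -2698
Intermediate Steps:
O(K) = -2
(237 + 1112)*O(26) = (237 + 1112)*(-2) = 1349*(-2) = -2698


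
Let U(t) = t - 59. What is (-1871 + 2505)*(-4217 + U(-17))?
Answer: -2721762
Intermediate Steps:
U(t) = -59 + t
(-1871 + 2505)*(-4217 + U(-17)) = (-1871 + 2505)*(-4217 + (-59 - 17)) = 634*(-4217 - 76) = 634*(-4293) = -2721762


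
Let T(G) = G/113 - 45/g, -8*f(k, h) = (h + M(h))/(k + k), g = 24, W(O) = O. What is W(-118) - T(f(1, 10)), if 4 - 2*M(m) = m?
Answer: -209947/1808 ≈ -116.12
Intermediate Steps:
M(m) = 2 - m/2
f(k, h) = -(2 + h/2)/(16*k) (f(k, h) = -(h + (2 - h/2))/(8*(k + k)) = -(2 + h/2)/(8*(2*k)) = -(2 + h/2)*1/(2*k)/8 = -(2 + h/2)/(16*k))
T(G) = -15/8 + G/113 (T(G) = G/113 - 45/24 = G*(1/113) - 45*1/24 = G/113 - 15/8 = -15/8 + G/113)
W(-118) - T(f(1, 10)) = -118 - (-15/8 + ((1/32)*(-4 - 1*10)/1)/113) = -118 - (-15/8 + ((1/32)*1*(-4 - 10))/113) = -118 - (-15/8 + ((1/32)*1*(-14))/113) = -118 - (-15/8 + (1/113)*(-7/16)) = -118 - (-15/8 - 7/1808) = -118 - 1*(-3397/1808) = -118 + 3397/1808 = -209947/1808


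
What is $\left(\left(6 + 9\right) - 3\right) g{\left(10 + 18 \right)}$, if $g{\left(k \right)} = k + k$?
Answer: $672$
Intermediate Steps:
$g{\left(k \right)} = 2 k$
$\left(\left(6 + 9\right) - 3\right) g{\left(10 + 18 \right)} = \left(\left(6 + 9\right) - 3\right) 2 \left(10 + 18\right) = \left(15 - 3\right) 2 \cdot 28 = 12 \cdot 56 = 672$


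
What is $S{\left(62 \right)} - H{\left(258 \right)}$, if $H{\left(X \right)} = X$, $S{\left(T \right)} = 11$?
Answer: $-247$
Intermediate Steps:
$S{\left(62 \right)} - H{\left(258 \right)} = 11 - 258 = -247$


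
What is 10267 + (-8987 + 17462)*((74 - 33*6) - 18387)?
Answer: -156870458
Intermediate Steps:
10267 + (-8987 + 17462)*((74 - 33*6) - 18387) = 10267 + 8475*((74 - 198) - 18387) = 10267 + 8475*(-124 - 18387) = 10267 + 8475*(-18511) = 10267 - 156880725 = -156870458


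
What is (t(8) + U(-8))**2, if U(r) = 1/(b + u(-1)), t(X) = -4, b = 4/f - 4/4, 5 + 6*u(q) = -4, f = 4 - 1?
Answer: 1156/49 ≈ 23.592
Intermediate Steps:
f = 3
u(q) = -3/2 (u(q) = -5/6 + (1/6)*(-4) = -5/6 - 2/3 = -3/2)
b = 1/3 (b = 4/3 - 4/4 = 4*(1/3) - 4*1/4 = 4/3 - 1 = 1/3 ≈ 0.33333)
U(r) = -6/7 (U(r) = 1/(1/3 - 3/2) = 1/(-7/6) = -6/7)
(t(8) + U(-8))**2 = (-4 - 6/7)**2 = (-34/7)**2 = 1156/49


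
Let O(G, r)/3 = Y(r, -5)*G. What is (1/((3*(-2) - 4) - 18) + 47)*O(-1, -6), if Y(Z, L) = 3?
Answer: -11835/28 ≈ -422.68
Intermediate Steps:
O(G, r) = 9*G (O(G, r) = 3*(3*G) = 9*G)
(1/((3*(-2) - 4) - 18) + 47)*O(-1, -6) = (1/((3*(-2) - 4) - 18) + 47)*(9*(-1)) = (1/((-6 - 4) - 18) + 47)*(-9) = (1/(-10 - 18) + 47)*(-9) = (1/(-28) + 47)*(-9) = (-1/28 + 47)*(-9) = (1315/28)*(-9) = -11835/28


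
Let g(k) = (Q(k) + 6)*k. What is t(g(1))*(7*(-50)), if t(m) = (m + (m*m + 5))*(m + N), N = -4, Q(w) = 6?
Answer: -450800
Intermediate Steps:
g(k) = 12*k (g(k) = (6 + 6)*k = 12*k)
t(m) = (-4 + m)*(5 + m + m**2) (t(m) = (m + (m*m + 5))*(m - 4) = (m + (m**2 + 5))*(-4 + m) = (m + (5 + m**2))*(-4 + m) = (5 + m + m**2)*(-4 + m) = (-4 + m)*(5 + m + m**2))
t(g(1))*(7*(-50)) = (-20 + 12*1 + (12*1)**3 - 3*(12*1)**2)*(7*(-50)) = (-20 + 12 + 12**3 - 3*12**2)*(-350) = (-20 + 12 + 1728 - 3*144)*(-350) = (-20 + 12 + 1728 - 432)*(-350) = 1288*(-350) = -450800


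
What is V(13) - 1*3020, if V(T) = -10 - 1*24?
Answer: -3054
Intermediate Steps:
V(T) = -34 (V(T) = -10 - 24 = -34)
V(13) - 1*3020 = -34 - 1*3020 = -34 - 3020 = -3054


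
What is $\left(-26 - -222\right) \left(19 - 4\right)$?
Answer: $2940$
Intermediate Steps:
$\left(-26 - -222\right) \left(19 - 4\right) = \left(-26 + 222\right) 15 = 196 \cdot 15 = 2940$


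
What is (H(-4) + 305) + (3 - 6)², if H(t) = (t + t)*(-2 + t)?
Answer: 362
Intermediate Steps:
H(t) = 2*t*(-2 + t) (H(t) = (2*t)*(-2 + t) = 2*t*(-2 + t))
(H(-4) + 305) + (3 - 6)² = (2*(-4)*(-2 - 4) + 305) + (3 - 6)² = (2*(-4)*(-6) + 305) + (-3)² = (48 + 305) + 9 = 353 + 9 = 362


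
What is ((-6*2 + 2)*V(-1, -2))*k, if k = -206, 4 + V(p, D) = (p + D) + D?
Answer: -18540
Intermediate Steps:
V(p, D) = -4 + p + 2*D (V(p, D) = -4 + ((p + D) + D) = -4 + ((D + p) + D) = -4 + (p + 2*D) = -4 + p + 2*D)
((-6*2 + 2)*V(-1, -2))*k = ((-6*2 + 2)*(-4 - 1 + 2*(-2)))*(-206) = ((-12 + 2)*(-4 - 1 - 4))*(-206) = -10*(-9)*(-206) = 90*(-206) = -18540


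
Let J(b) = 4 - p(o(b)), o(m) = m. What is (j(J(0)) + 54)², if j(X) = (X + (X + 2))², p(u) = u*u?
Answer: 23716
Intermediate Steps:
p(u) = u²
J(b) = 4 - b²
j(X) = (2 + 2*X)² (j(X) = (X + (2 + X))² = (2 + 2*X)²)
(j(J(0)) + 54)² = (4*(1 + (4 - 1*0²))² + 54)² = (4*(1 + (4 - 1*0))² + 54)² = (4*(1 + (4 + 0))² + 54)² = (4*(1 + 4)² + 54)² = (4*5² + 54)² = (4*25 + 54)² = (100 + 54)² = 154² = 23716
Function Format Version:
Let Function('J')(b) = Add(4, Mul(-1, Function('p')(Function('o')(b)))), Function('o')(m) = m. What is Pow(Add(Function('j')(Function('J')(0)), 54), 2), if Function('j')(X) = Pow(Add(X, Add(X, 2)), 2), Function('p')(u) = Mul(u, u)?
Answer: 23716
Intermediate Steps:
Function('p')(u) = Pow(u, 2)
Function('J')(b) = Add(4, Mul(-1, Pow(b, 2)))
Function('j')(X) = Pow(Add(2, Mul(2, X)), 2) (Function('j')(X) = Pow(Add(X, Add(2, X)), 2) = Pow(Add(2, Mul(2, X)), 2))
Pow(Add(Function('j')(Function('J')(0)), 54), 2) = Pow(Add(Mul(4, Pow(Add(1, Add(4, Mul(-1, Pow(0, 2)))), 2)), 54), 2) = Pow(Add(Mul(4, Pow(Add(1, Add(4, Mul(-1, 0))), 2)), 54), 2) = Pow(Add(Mul(4, Pow(Add(1, Add(4, 0)), 2)), 54), 2) = Pow(Add(Mul(4, Pow(Add(1, 4), 2)), 54), 2) = Pow(Add(Mul(4, Pow(5, 2)), 54), 2) = Pow(Add(Mul(4, 25), 54), 2) = Pow(Add(100, 54), 2) = Pow(154, 2) = 23716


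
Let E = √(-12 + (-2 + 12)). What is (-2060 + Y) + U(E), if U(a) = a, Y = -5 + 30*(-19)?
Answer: -2635 + I*√2 ≈ -2635.0 + 1.4142*I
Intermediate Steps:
Y = -575 (Y = -5 - 570 = -575)
E = I*√2 (E = √(-12 + 10) = √(-2) = I*√2 ≈ 1.4142*I)
(-2060 + Y) + U(E) = (-2060 - 575) + I*√2 = -2635 + I*√2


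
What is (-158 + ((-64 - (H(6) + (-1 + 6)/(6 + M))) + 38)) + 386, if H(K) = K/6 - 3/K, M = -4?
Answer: 199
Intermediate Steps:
H(K) = -3/K + K/6 (H(K) = K*(1/6) - 3/K = K/6 - 3/K = -3/K + K/6)
(-158 + ((-64 - (H(6) + (-1 + 6)/(6 + M))) + 38)) + 386 = (-158 + ((-64 - ((-3/6 + (1/6)*6) + (-1 + 6)/(6 - 4))) + 38)) + 386 = (-158 + ((-64 - ((-3*1/6 + 1) + 5/2)) + 38)) + 386 = (-158 + ((-64 - ((-1/2 + 1) + 5*(1/2))) + 38)) + 386 = (-158 + ((-64 - (1/2 + 5/2)) + 38)) + 386 = (-158 + ((-64 - 1*3) + 38)) + 386 = (-158 + ((-64 - 3) + 38)) + 386 = (-158 + (-67 + 38)) + 386 = (-158 - 29) + 386 = -187 + 386 = 199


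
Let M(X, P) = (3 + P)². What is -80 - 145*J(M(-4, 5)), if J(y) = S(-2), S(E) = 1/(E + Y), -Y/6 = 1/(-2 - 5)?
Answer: 375/8 ≈ 46.875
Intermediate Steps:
Y = 6/7 (Y = -6/(-2 - 5) = -6/(-7) = -6*(-⅐) = 6/7 ≈ 0.85714)
S(E) = 1/(6/7 + E) (S(E) = 1/(E + 6/7) = 1/(6/7 + E))
J(y) = -7/8 (J(y) = 7/(6 + 7*(-2)) = 7/(6 - 14) = 7/(-8) = 7*(-⅛) = -7/8)
-80 - 145*J(M(-4, 5)) = -80 - 145*(-7/8) = -80 + 1015/8 = 375/8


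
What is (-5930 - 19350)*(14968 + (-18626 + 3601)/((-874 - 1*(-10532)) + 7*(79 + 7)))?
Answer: -194095611920/513 ≈ -3.7835e+8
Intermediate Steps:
(-5930 - 19350)*(14968 + (-18626 + 3601)/((-874 - 1*(-10532)) + 7*(79 + 7))) = -25280*(14968 - 15025/((-874 + 10532) + 7*86)) = -25280*(14968 - 15025/(9658 + 602)) = -25280*(14968 - 15025/10260) = -25280*(14968 - 15025*1/10260) = -25280*(14968 - 3005/2052) = -25280*30711331/2052 = -194095611920/513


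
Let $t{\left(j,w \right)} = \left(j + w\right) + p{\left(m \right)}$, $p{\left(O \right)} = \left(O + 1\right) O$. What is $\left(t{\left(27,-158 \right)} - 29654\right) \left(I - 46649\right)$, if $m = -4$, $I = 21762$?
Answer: $740960651$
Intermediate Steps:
$p{\left(O \right)} = O \left(1 + O\right)$ ($p{\left(O \right)} = \left(1 + O\right) O = O \left(1 + O\right)$)
$t{\left(j,w \right)} = 12 + j + w$ ($t{\left(j,w \right)} = \left(j + w\right) - 4 \left(1 - 4\right) = \left(j + w\right) - -12 = \left(j + w\right) + 12 = 12 + j + w$)
$\left(t{\left(27,-158 \right)} - 29654\right) \left(I - 46649\right) = \left(\left(12 + 27 - 158\right) - 29654\right) \left(21762 - 46649\right) = \left(-119 - 29654\right) \left(-24887\right) = \left(-29773\right) \left(-24887\right) = 740960651$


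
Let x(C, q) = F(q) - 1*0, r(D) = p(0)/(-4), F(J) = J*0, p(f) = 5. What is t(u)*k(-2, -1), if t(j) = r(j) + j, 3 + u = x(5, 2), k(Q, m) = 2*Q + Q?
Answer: 51/2 ≈ 25.500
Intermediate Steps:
F(J) = 0
r(D) = -5/4 (r(D) = 5/(-4) = 5*(-1/4) = -5/4)
x(C, q) = 0 (x(C, q) = 0 - 1*0 = 0 + 0 = 0)
k(Q, m) = 3*Q
u = -3 (u = -3 + 0 = -3)
t(j) = -5/4 + j
t(u)*k(-2, -1) = (-5/4 - 3)*(3*(-2)) = -17/4*(-6) = 51/2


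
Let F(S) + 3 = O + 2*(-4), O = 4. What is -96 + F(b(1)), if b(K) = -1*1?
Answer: -103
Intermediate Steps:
b(K) = -1
F(S) = -7 (F(S) = -3 + (4 + 2*(-4)) = -3 + (4 - 8) = -3 - 4 = -7)
-96 + F(b(1)) = -96 - 7 = -103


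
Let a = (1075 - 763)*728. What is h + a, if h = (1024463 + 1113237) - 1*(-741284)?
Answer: 3106120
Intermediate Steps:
h = 2878984 (h = 2137700 + 741284 = 2878984)
a = 227136 (a = 312*728 = 227136)
h + a = 2878984 + 227136 = 3106120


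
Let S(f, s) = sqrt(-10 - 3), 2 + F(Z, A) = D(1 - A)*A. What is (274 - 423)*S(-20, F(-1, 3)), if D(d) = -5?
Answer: -149*I*sqrt(13) ≈ -537.23*I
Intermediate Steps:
F(Z, A) = -2 - 5*A
S(f, s) = I*sqrt(13) (S(f, s) = sqrt(-13) = I*sqrt(13))
(274 - 423)*S(-20, F(-1, 3)) = (274 - 423)*(I*sqrt(13)) = -149*I*sqrt(13)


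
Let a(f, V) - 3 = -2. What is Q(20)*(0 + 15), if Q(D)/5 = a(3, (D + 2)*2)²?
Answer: 75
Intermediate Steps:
a(f, V) = 1 (a(f, V) = 3 - 2 = 1)
Q(D) = 5 (Q(D) = 5*1² = 5*1 = 5)
Q(20)*(0 + 15) = 5*(0 + 15) = 5*15 = 75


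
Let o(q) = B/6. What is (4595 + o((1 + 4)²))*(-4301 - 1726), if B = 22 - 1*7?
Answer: -55418265/2 ≈ -2.7709e+7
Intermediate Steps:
B = 15 (B = 22 - 7 = 15)
o(q) = 5/2 (o(q) = 15/6 = 15*(⅙) = 5/2)
(4595 + o((1 + 4)²))*(-4301 - 1726) = (4595 + 5/2)*(-4301 - 1726) = (9195/2)*(-6027) = -55418265/2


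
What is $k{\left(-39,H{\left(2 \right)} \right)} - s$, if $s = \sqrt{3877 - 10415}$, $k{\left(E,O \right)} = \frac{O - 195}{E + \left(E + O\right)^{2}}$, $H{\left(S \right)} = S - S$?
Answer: $- \frac{5}{38} - i \sqrt{6538} \approx -0.13158 - 80.858 i$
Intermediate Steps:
$H{\left(S \right)} = 0$
$k{\left(E,O \right)} = \frac{-195 + O}{E + \left(E + O\right)^{2}}$
$s = i \sqrt{6538}$ ($s = \sqrt{-6538} = i \sqrt{6538} \approx 80.858 i$)
$k{\left(-39,H{\left(2 \right)} \right)} - s = \frac{-195 + 0}{-39 + \left(-39 + 0\right)^{2}} - i \sqrt{6538} = \frac{1}{-39 + \left(-39\right)^{2}} \left(-195\right) - i \sqrt{6538} = \frac{1}{-39 + 1521} \left(-195\right) - i \sqrt{6538} = \frac{1}{1482} \left(-195\right) - i \sqrt{6538} = - \frac{5}{38} - i \sqrt{6538}$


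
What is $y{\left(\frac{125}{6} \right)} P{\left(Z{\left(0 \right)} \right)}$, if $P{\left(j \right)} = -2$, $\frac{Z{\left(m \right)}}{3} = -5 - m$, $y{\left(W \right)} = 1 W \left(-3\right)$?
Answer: $125$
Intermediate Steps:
$y{\left(W \right)} = - 3 W$ ($y{\left(W \right)} = W \left(-3\right) = - 3 W$)
$Z{\left(m \right)} = -15 - 3 m$ ($Z{\left(m \right)} = 3 \left(-5 - m\right) = -15 - 3 m$)
$y{\left(\frac{125}{6} \right)} P{\left(Z{\left(0 \right)} \right)} = - 3 \cdot \frac{125}{6} \left(-2\right) = - 3 \cdot 125 \cdot \frac{1}{6} \left(-2\right) = \left(-3\right) \frac{125}{6} \left(-2\right) = \left(- \frac{125}{2}\right) \left(-2\right) = 125$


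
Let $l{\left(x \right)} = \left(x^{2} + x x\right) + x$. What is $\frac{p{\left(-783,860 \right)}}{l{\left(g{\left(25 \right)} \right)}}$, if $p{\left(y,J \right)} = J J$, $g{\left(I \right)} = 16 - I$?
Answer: $\frac{739600}{153} \approx 4834.0$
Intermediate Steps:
$l{\left(x \right)} = x + 2 x^{2}$ ($l{\left(x \right)} = \left(x^{2} + x^{2}\right) + x = 2 x^{2} + x = x + 2 x^{2}$)
$p{\left(y,J \right)} = J^{2}$
$\frac{p{\left(-783,860 \right)}}{l{\left(g{\left(25 \right)} \right)}} = \frac{860^{2}}{\left(16 - 25\right) \left(1 + 2 \left(16 - 25\right)\right)} = \frac{739600}{\left(16 - 25\right) \left(1 + 2 \left(16 - 25\right)\right)} = \frac{739600}{\left(-9\right) \left(1 + 2 \left(-9\right)\right)} = \frac{739600}{\left(-9\right) \left(1 - 18\right)} = \frac{739600}{\left(-9\right) \left(-17\right)} = \frac{739600}{153}$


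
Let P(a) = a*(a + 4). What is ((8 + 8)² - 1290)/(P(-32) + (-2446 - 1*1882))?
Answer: 47/156 ≈ 0.30128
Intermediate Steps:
P(a) = a*(4 + a)
((8 + 8)² - 1290)/(P(-32) + (-2446 - 1*1882)) = ((8 + 8)² - 1290)/(-32*(4 - 32) + (-2446 - 1*1882)) = (16² - 1290)/(-32*(-28) + (-2446 - 1882)) = (256 - 1290)/(896 - 4328) = -1034/(-3432) = -1034*(-1/3432) = 47/156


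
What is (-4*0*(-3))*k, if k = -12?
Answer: 0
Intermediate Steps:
(-4*0*(-3))*k = (-4*0*(-3))*(-12) = (0*(-3))*(-12) = 0*(-12) = 0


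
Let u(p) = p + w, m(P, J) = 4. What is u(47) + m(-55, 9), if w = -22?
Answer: 29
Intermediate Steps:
u(p) = -22 + p (u(p) = p - 22 = -22 + p)
u(47) + m(-55, 9) = (-22 + 47) + 4 = 25 + 4 = 29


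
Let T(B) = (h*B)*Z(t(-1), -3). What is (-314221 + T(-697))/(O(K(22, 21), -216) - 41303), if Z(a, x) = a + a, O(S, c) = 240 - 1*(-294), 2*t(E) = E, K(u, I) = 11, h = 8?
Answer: 308645/40769 ≈ 7.5706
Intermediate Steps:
t(E) = E/2
O(S, c) = 534 (O(S, c) = 240 + 294 = 534)
Z(a, x) = 2*a
T(B) = -8*B (T(B) = (8*B)*(2*((1/2)*(-1))) = (8*B)*(2*(-1/2)) = (8*B)*(-1) = -8*B)
(-314221 + T(-697))/(O(K(22, 21), -216) - 41303) = (-314221 - 8*(-697))/(534 - 41303) = (-314221 + 5576)/(-40769) = -308645*(-1/40769) = 308645/40769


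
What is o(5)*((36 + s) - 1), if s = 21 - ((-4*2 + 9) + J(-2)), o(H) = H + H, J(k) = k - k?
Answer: 550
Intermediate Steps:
J(k) = 0
o(H) = 2*H
s = 20 (s = 21 - ((-4*2 + 9) + 0) = 21 - ((-8 + 9) + 0) = 21 - (1 + 0) = 21 - 1*1 = 21 - 1 = 20)
o(5)*((36 + s) - 1) = (2*5)*((36 + 20) - 1) = 10*(56 - 1) = 10*55 = 550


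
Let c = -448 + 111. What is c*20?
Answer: -6740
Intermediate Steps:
c = -337
c*20 = -337*20 = -6740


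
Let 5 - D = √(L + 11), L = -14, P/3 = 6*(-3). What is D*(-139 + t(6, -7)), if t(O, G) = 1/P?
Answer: -37535/54 + 7507*I*√3/54 ≈ -695.09 + 240.79*I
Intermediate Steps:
P = -54 (P = 3*(6*(-3)) = 3*(-18) = -54)
t(O, G) = -1/54 (t(O, G) = 1/(-54) = -1/54)
D = 5 - I*√3 (D = 5 - √(-14 + 11) = 5 - √(-3) = 5 - I*√3 ≈ 5.0 - 1.732*I)
D*(-139 + t(6, -7)) = (5 - I*√3)*(-139 - 1/54) = (5 - I*√3)*(-7507/54) = -37535/54 + 7507*I*√3/54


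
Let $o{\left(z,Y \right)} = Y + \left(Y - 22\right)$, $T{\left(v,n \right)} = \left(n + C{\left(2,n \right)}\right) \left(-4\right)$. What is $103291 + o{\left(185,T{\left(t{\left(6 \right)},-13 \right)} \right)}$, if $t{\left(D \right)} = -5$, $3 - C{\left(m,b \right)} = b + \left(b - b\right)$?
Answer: $103245$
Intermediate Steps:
$C{\left(m,b \right)} = 3 - b$ ($C{\left(m,b \right)} = 3 - \left(b + \left(b - b\right)\right) = 3 - \left(b + 0\right) = 3 - b$)
$T{\left(v,n \right)} = -12$ ($T{\left(v,n \right)} = \left(n - \left(-3 + n\right)\right) \left(-4\right) = 3 \left(-4\right) = -12$)
$o{\left(z,Y \right)} = -22 + 2 Y$ ($o{\left(z,Y \right)} = Y + \left(-22 + Y\right) = -22 + 2 Y$)
$103291 + o{\left(185,T{\left(t{\left(6 \right)},-13 \right)} \right)} = 103291 + \left(-22 + 2 \left(-12\right)\right) = 103291 - 46 = 103245$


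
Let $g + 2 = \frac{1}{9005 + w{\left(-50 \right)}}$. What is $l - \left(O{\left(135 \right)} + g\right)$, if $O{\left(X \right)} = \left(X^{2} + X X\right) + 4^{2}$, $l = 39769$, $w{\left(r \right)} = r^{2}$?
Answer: $\frac{38024024}{11505} \approx 3305.0$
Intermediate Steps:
$g = - \frac{23009}{11505}$ ($g = -2 + \frac{1}{9005 + \left(-50\right)^{2}} = -2 + \frac{1}{9005 + 2500} = -2 + \frac{1}{11505} = - \frac{23009}{11505} \approx -1.9999$)
$O{\left(X \right)} = 16 + 2 X^{2}$ ($O{\left(X \right)} = \left(X^{2} + X^{2}\right) + 16 = 2 X^{2} + 16 = 16 + 2 X^{2}$)
$l - \left(O{\left(135 \right)} + g\right) = 39769 - \left(\left(16 + 2 \cdot 135^{2}\right) - \frac{23009}{11505}\right) = 39769 - \left(\left(16 + 2 \cdot 18225\right) - \frac{23009}{11505}\right) = 39769 - \left(\left(16 + 36450\right) - \frac{23009}{11505}\right) = 39769 - \left(36466 - \frac{23009}{11505}\right) = 39769 - \frac{419518321}{11505} = \frac{38024024}{11505}$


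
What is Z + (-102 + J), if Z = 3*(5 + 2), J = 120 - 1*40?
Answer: -1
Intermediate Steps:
J = 80 (J = 120 - 40 = 80)
Z = 21 (Z = 3*7 = 21)
Z + (-102 + J) = 21 + (-102 + 80) = 21 - 22 = -1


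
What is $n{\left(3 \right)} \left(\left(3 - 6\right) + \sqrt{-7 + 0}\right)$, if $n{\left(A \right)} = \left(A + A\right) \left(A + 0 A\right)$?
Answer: $-54 + 18 i \sqrt{7} \approx -54.0 + 47.624 i$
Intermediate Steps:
$n{\left(A \right)} = 2 A^{2}$ ($n{\left(A \right)} = 2 A \left(A + 0\right) = 2 A A = 2 A^{2}$)
$n{\left(3 \right)} \left(\left(3 - 6\right) + \sqrt{-7 + 0}\right) = 2 \cdot 3^{2} \left(\left(3 - 6\right) + \sqrt{-7 + 0}\right) = 2 \cdot 9 \left(-3 + \sqrt{-7}\right) = 18 \left(-3 + i \sqrt{7}\right) = -54 + 18 i \sqrt{7}$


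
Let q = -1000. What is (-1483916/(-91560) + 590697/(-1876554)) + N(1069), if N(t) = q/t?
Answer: 302817012763/20246106355 ≈ 14.957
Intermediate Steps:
N(t) = -1000/t
(-1483916/(-91560) + 590697/(-1876554)) + N(1069) = (-1483916/(-91560) + 590697/(-1876554)) - 1000/1069 = (-1483916*(-1/91560) + 590697*(-1/1876554)) - 1000*1/1069 = (52997/3270 - 65633/208506) - 1000/1069 = 300988127/18939295 - 1000/1069 = 302817012763/20246106355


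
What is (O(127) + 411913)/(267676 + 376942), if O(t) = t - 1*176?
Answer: 205932/322309 ≈ 0.63893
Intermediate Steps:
O(t) = -176 + t (O(t) = t - 176 = -176 + t)
(O(127) + 411913)/(267676 + 376942) = ((-176 + 127) + 411913)/(267676 + 376942) = (-49 + 411913)/644618 = 411864*(1/644618) = 205932/322309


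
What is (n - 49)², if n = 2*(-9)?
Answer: 4489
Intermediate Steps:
n = -18
(n - 49)² = (-18 - 49)² = (-67)² = 4489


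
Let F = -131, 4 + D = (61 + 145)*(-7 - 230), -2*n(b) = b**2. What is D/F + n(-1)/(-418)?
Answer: 40818667/109516 ≈ 372.72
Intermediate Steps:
n(b) = -b**2/2
D = -48826 (D = -4 + (61 + 145)*(-7 - 230) = -4 + 206*(-237) = -4 - 48822 = -48826)
D/F + n(-1)/(-418) = -48826/(-131) - 1/2*(-1)**2/(-418) = -48826*(-1/131) - 1/2*1*(-1/418) = 48826/131 - 1/2*(-1/418) = 48826/131 + 1/836 = 40818667/109516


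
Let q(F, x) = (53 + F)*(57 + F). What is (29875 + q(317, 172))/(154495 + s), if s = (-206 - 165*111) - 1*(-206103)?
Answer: 168255/342077 ≈ 0.49186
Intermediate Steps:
s = 187582 (s = (-206 - 18315) + 206103 = -18521 + 206103 = 187582)
(29875 + q(317, 172))/(154495 + s) = (29875 + (3021 + 317² + 110*317))/(154495 + 187582) = (29875 + (3021 + 100489 + 34870))/342077 = (29875 + 138380)*(1/342077) = 168255*(1/342077) = 168255/342077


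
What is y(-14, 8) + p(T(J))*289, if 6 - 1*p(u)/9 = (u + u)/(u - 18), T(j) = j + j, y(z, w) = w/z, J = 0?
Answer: 109238/7 ≈ 15605.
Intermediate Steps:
T(j) = 2*j
p(u) = 54 - 18*u/(-18 + u) (p(u) = 54 - 9*(u + u)/(u - 18) = 54 - 9*2*u/(-18 + u) = 54 - 18*u/(-18 + u))
y(-14, 8) + p(T(J))*289 = 8/(-14) + (36*(-27 + 2*0)/(-18 + 2*0))*289 = 8*(-1/14) + (36*(-27 + 0)/(-18 + 0))*289 = -4/7 + (36*(-27)/(-18))*289 = -4/7 + (36*(-1/18)*(-27))*289 = -4/7 + 54*289 = -4/7 + 15606 = 109238/7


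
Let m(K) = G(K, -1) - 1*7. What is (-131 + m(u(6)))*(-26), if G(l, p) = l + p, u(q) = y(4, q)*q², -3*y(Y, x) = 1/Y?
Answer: 3692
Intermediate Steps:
y(Y, x) = -1/(3*Y)
u(q) = -q²/12 (u(q) = (-⅓/4)*q² = (-⅓*¼)*q² = -q²/12)
m(K) = -8 + K (m(K) = (K - 1) - 1*7 = (-1 + K) - 7 = -8 + K)
(-131 + m(u(6)))*(-26) = (-131 + (-8 - 1/12*6²))*(-26) = (-131 + (-8 - 1/12*36))*(-26) = (-131 + (-8 - 3))*(-26) = (-131 - 11)*(-26) = -142*(-26) = 3692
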